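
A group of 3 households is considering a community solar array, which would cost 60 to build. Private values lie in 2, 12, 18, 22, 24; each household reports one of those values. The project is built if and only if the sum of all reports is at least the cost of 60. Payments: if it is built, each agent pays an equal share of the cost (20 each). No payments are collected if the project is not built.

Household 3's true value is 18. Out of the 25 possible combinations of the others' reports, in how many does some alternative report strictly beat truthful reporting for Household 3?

6

Others report (18, 24): truth gives -2; report 2 gives 0 > -2. Violating.
Others report (22, 22): truth gives -2; report 2 gives 0 > -2. Violating.
Others report (22, 24): truth gives -2; report 2 gives 0 > -2. Violating.
Others report (24, 18): truth gives -2; report 2 gives 0 > -2. Violating.
Others report (2, 2): truth gives 0; no alternative beats it.
Others report (2, 12): truth gives 0; no alternative beats it.
(Checking all 25 profiles: 6 have a profitable deviation, 19 do not.)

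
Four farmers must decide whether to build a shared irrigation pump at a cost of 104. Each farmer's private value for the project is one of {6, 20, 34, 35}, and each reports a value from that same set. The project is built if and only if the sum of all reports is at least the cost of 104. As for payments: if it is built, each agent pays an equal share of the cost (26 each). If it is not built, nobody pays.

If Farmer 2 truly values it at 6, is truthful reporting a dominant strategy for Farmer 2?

Yes

Check each profile of the others' reports and compare truth against every alternative report.
Others report (20, 34, 34): truth gives 0, best alternative gives -20.
Others report (20, 34, 35): truth gives 0, best alternative gives -20.
Others report (20, 35, 34): truth gives 0, best alternative gives -20.
Others report (20, 35, 35): truth gives 0, best alternative gives -20.
Others report (34, 20, 34): truth gives 0, best alternative gives -20.
Others report (34, 20, 35): truth gives 0, best alternative gives -20.
(Remaining 58 profiles checked similarly; truth is weakly best in each.)
In every case the truthful report is at least as good as any alternative, so it is a dominant strategy.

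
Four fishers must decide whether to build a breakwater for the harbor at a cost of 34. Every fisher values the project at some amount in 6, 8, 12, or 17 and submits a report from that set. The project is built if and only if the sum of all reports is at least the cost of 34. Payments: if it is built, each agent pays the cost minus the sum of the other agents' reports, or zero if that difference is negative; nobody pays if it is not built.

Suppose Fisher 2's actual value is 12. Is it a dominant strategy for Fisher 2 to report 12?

Check each profile of the others' reports and compare truth against every alternative report.
Others report (6, 12, 17): truth gives 12, best alternative gives 12.
Others report (6, 17, 12): truth gives 12, best alternative gives 12.
Others report (6, 17, 17): truth gives 12, best alternative gives 12.
Others report (8, 12, 17): truth gives 12, best alternative gives 12.
Others report (8, 17, 12): truth gives 12, best alternative gives 12.
Others report (8, 17, 17): truth gives 12, best alternative gives 12.
(Remaining 58 profiles checked similarly; truth is weakly best in each.)
In every case the truthful report is at least as good as any alternative, so it is a dominant strategy.

Yes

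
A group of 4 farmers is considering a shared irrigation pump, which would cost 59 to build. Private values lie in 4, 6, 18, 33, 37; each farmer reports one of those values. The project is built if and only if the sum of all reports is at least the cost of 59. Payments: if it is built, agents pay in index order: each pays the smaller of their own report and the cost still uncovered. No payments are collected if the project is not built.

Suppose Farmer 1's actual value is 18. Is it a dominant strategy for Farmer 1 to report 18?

Consider the case where Farmer 2 reports 4, Farmer 3 reports 18 and Farmer 4 reports 33.
Truthful report 18: project built, pays 18, utility 18 - 18 = 0.
Report 4 instead: project built, pays 4, utility 18 - 4 = 14.
Since 14 > 0, reporting 4 is strictly better here, so truthful reporting is not dominant.

No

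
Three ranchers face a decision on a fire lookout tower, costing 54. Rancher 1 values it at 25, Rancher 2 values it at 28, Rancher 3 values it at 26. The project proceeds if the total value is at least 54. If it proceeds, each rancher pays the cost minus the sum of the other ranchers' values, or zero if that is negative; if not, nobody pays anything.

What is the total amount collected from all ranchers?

4

Total value 79 ≥ cost 54, so it is built.
Rancher 1: others sum to 54; max(0, 54 - 54) = 0.
Rancher 2: others sum to 51; max(0, 54 - 51) = 3.
Rancher 3: others sum to 53; max(0, 54 - 53) = 1.
Total collected = 0 + 3 + 1 = 4.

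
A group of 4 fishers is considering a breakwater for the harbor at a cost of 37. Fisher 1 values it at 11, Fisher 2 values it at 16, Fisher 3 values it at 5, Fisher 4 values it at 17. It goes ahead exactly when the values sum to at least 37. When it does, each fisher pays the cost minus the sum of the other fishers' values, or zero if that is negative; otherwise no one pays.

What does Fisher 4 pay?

5

Total value 49 ≥ cost 37, so the project is built.
The other fishers' values sum to 32.
Cost minus that sum is 37 - 32 = 5.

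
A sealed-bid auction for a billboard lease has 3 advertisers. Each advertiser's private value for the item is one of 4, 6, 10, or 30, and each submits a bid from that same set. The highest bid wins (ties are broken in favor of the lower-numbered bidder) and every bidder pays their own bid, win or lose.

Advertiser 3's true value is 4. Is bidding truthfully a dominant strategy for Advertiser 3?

Consider the case where Advertiser 1 bids 4 and Advertiser 2 bids 4.
Truthful bid 4: loses but pays 4, utility -4.
Bid 6 instead: wins, pays 6, utility 4 - 6 = -2.
Since -2 > -4, bidding 6 is strictly better here, so truthful bidding is not dominant.

No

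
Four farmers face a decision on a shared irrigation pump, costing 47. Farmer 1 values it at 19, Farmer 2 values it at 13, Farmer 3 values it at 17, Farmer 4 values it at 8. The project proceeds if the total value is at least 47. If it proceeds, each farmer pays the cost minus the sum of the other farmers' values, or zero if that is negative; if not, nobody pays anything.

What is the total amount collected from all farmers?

19

Total value 57 ≥ cost 47, so it is built.
Farmer 1: others sum to 38; max(0, 47 - 38) = 9.
Farmer 2: others sum to 44; max(0, 47 - 44) = 3.
Farmer 3: others sum to 40; max(0, 47 - 40) = 7.
Farmer 4: others sum to 49; max(0, 47 - 49) = 0.
Total collected = 9 + 3 + 7 + 0 = 19.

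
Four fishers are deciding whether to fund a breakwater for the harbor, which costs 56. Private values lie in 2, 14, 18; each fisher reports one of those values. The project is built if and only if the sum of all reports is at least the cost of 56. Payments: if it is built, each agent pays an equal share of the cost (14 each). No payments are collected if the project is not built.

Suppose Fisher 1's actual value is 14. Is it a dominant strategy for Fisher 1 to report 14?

Check each profile of the others' reports and compare truth against every alternative report.
Others report (2, 2, 2): truth gives 0, best alternative gives 0.
Others report (2, 2, 14): truth gives 0, best alternative gives 0.
Others report (2, 2, 18): truth gives 0, best alternative gives 0.
Others report (2, 14, 2): truth gives 0, best alternative gives 0.
Others report (2, 14, 14): truth gives 0, best alternative gives 0.
Others report (2, 14, 18): truth gives 0, best alternative gives 0.
(Remaining 21 profiles checked similarly; truth is weakly best in each.)
In every case the truthful report is at least as good as any alternative, so it is a dominant strategy.

Yes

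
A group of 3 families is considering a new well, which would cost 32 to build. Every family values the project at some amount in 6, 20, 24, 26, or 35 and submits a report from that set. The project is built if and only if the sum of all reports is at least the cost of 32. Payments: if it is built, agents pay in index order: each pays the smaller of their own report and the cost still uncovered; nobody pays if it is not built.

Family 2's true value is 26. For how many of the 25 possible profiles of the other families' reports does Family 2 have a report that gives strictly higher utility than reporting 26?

Others report (6, 6): truth gives 0; report 20 gives 6 > 0. Violating.
Others report (6, 20): truth gives 0; report 6 gives 20 > 0. Violating.
Others report (6, 24): truth gives 0; report 6 gives 20 > 0. Violating.
Others report (6, 26): truth gives 0; report 6 gives 20 > 0. Violating.
Others report (26, 6): truth gives 20; no alternative beats it.
Others report (26, 20): truth gives 20; no alternative beats it.
(Checking all 25 profiles: 15 have a profitable deviation, 10 do not.)

15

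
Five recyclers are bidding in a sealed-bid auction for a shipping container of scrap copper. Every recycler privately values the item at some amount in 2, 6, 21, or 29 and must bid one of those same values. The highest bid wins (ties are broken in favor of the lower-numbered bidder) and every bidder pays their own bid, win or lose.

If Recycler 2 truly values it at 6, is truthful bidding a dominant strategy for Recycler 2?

Consider the case where Recycler 1 bids 2, Recycler 3 bids 2, Recycler 4 bids 2 and Recycler 5 bids 21.
Truthful bid 6: loses but pays 6, utility -6.
Bid 2 instead: loses but pays 2, utility -2.
Since -2 > -6, bidding 2 is strictly better here, so truthful bidding is not dominant.

No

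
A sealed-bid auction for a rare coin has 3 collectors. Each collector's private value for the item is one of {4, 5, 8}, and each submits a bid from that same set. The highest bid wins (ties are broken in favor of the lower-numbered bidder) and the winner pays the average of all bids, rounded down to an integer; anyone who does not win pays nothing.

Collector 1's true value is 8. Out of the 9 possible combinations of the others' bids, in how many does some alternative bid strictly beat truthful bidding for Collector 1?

Others bid (4, 4): truth gives 3; bid 4 gives 4 > 3. Violating.
Others bid (4, 5): truth gives 3; bid 5 gives 4 > 3. Violating.
Others bid (5, 4): truth gives 3; bid 5 gives 4 > 3. Violating.
Others bid (5, 5): truth gives 2; bid 5 gives 3 > 2. Violating.
Others bid (4, 8): truth gives 2; no alternative beats it.
Others bid (5, 8): truth gives 1; no alternative beats it.
(Checking all 9 profiles: 4 have a profitable deviation, 5 do not.)

4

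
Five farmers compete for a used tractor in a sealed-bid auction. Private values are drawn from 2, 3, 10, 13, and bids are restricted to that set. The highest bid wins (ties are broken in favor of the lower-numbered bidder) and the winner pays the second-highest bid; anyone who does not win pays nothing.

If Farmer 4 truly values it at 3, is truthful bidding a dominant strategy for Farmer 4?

Yes

Check each profile of the others' bids and compare truth against every alternative bid.
Others bid (2, 2, 2, 2): truth gives 1, best alternative gives 1.
Others bid (2, 2, 2, 3): truth gives 0, best alternative gives 0.
Others bid (2, 2, 2, 10): truth gives 0, best alternative gives 0.
Others bid (2, 2, 2, 13): truth gives 0, best alternative gives 0.
Others bid (2, 2, 3, 2): truth gives 0, best alternative gives 0.
Others bid (2, 2, 3, 3): truth gives 0, best alternative gives 0.
(Remaining 250 profiles checked similarly; truth is weakly best in each.)
In every case the truthful bid is at least as good as any alternative, so it is a dominant strategy.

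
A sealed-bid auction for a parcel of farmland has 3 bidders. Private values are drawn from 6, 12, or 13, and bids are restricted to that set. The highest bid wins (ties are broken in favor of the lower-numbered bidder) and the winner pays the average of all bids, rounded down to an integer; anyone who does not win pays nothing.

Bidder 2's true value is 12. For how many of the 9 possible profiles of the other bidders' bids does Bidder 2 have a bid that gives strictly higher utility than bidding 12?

Others bid (6, 13): truth gives 0; bid 13 gives 2 > 0. Violating.
Others bid (12, 6): truth gives 0; bid 13 gives 2 > 0. Violating.
Others bid (6, 6): truth gives 4; no alternative beats it.
Others bid (6, 12): truth gives 2; no alternative beats it.
(Checking all 9 profiles: 2 have a profitable deviation, 7 do not.)

2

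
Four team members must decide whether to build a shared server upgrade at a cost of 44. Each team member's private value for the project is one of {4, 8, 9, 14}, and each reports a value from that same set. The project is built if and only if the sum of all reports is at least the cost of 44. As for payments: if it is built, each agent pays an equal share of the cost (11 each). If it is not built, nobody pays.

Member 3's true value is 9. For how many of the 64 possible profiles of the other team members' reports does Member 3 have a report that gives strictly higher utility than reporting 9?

Others report (8, 14, 14): truth gives -2; report 4 gives 0 > -2. Violating.
Others report (9, 14, 14): truth gives -2; report 4 gives 0 > -2. Violating.
Others report (14, 8, 14): truth gives -2; report 4 gives 0 > -2. Violating.
Others report (14, 9, 14): truth gives -2; report 4 gives 0 > -2. Violating.
Others report (4, 4, 4): truth gives 0; no alternative beats it.
Others report (4, 4, 8): truth gives 0; no alternative beats it.
(Checking all 64 profiles: 6 have a profitable deviation, 58 do not.)

6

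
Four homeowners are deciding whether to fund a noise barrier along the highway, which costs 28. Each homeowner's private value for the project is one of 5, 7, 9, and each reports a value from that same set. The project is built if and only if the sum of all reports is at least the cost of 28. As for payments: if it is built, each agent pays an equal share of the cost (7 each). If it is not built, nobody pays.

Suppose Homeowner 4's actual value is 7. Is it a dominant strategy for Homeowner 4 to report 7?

Check each profile of the others' reports and compare truth against every alternative report.
Others report (5, 5, 5): truth gives 0, best alternative gives 0.
Others report (5, 5, 7): truth gives 0, best alternative gives 0.
Others report (5, 5, 9): truth gives 0, best alternative gives 0.
Others report (5, 7, 5): truth gives 0, best alternative gives 0.
Others report (5, 7, 7): truth gives 0, best alternative gives 0.
Others report (5, 7, 9): truth gives 0, best alternative gives 0.
(Remaining 21 profiles checked similarly; truth is weakly best in each.)
In every case the truthful report is at least as good as any alternative, so it is a dominant strategy.

Yes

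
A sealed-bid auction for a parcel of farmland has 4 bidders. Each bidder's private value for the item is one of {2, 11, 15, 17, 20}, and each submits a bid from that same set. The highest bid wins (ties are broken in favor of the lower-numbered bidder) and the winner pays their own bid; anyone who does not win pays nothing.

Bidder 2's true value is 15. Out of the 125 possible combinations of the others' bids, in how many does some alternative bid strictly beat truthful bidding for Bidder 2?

Others bid (2, 2, 2): truth gives 0; bid 11 gives 4 > 0. Violating.
Others bid (2, 2, 11): truth gives 0; bid 11 gives 4 > 0. Violating.
Others bid (2, 11, 2): truth gives 0; bid 11 gives 4 > 0. Violating.
Others bid (2, 11, 11): truth gives 0; bid 11 gives 4 > 0. Violating.
Others bid (2, 2, 15): truth gives 0; no alternative beats it.
Others bid (2, 2, 17): truth gives 0; no alternative beats it.
(Checking all 125 profiles: 4 have a profitable deviation, 121 do not.)

4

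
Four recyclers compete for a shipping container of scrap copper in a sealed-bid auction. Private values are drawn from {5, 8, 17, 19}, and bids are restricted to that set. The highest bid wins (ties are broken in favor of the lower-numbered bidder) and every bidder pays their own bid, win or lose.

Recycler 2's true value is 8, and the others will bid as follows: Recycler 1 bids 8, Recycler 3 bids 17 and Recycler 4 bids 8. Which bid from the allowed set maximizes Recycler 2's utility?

5

Bid 5: loses but pays 5, utility -5.
Bid 8: loses but pays 8, utility -8.
Bid 17: wins, pays 17, utility 8 - 17 = -9.
Bid 19: wins, pays 19, utility 8 - 19 = -11.
The best choice is 5 with utility -5.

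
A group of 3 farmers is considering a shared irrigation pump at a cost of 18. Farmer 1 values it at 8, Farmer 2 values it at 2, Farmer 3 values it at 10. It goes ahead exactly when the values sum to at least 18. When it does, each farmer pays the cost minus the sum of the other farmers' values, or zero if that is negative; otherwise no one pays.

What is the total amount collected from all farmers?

Total value 20 ≥ cost 18, so it is built.
Farmer 1: others sum to 12; max(0, 18 - 12) = 6.
Farmer 2: others sum to 18; max(0, 18 - 18) = 0.
Farmer 3: others sum to 10; max(0, 18 - 10) = 8.
Total collected = 6 + 0 + 8 = 14.

14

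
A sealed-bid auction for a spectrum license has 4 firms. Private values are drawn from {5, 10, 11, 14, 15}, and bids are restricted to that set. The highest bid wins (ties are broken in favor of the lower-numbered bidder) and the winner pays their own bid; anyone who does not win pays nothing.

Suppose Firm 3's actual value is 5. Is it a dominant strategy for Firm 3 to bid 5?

Yes

Check each profile of the others' bids and compare truth against every alternative bid.
Others bid (5, 5, 5): truth gives 0, best alternative gives -5.
Others bid (5, 5, 10): truth gives 0, best alternative gives -5.
Others bid (5, 5, 11): truth gives 0, best alternative gives 0.
Others bid (5, 5, 14): truth gives 0, best alternative gives 0.
Others bid (5, 5, 15): truth gives 0, best alternative gives 0.
Others bid (5, 10, 5): truth gives 0, best alternative gives 0.
(Remaining 119 profiles checked similarly; truth is weakly best in each.)
In every case the truthful bid is at least as good as any alternative, so it is a dominant strategy.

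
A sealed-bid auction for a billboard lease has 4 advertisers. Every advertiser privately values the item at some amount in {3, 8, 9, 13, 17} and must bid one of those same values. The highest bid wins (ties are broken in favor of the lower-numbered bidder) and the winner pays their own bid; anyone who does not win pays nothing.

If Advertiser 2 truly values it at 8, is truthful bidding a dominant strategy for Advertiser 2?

Yes

Check each profile of the others' bids and compare truth against every alternative bid.
Others bid (3, 3, 3): truth gives 0, best alternative gives 0.
Others bid (3, 3, 8): truth gives 0, best alternative gives 0.
Others bid (3, 3, 9): truth gives 0, best alternative gives 0.
Others bid (3, 3, 13): truth gives 0, best alternative gives 0.
Others bid (3, 3, 17): truth gives 0, best alternative gives 0.
Others bid (3, 8, 3): truth gives 0, best alternative gives 0.
(Remaining 119 profiles checked similarly; truth is weakly best in each.)
In every case the truthful bid is at least as good as any alternative, so it is a dominant strategy.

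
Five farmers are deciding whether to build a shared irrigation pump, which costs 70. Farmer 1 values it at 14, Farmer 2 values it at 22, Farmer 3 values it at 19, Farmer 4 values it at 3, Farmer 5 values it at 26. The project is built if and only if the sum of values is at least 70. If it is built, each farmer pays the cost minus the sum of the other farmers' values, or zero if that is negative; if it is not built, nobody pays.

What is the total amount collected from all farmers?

25

Total value 84 ≥ cost 70, so it is built.
Farmer 1: others sum to 70; max(0, 70 - 70) = 0.
Farmer 2: others sum to 62; max(0, 70 - 62) = 8.
Farmer 3: others sum to 65; max(0, 70 - 65) = 5.
Farmer 4: others sum to 81; max(0, 70 - 81) = 0.
Farmer 5: others sum to 58; max(0, 70 - 58) = 12.
Total collected = 0 + 8 + 5 + 0 + 12 = 25.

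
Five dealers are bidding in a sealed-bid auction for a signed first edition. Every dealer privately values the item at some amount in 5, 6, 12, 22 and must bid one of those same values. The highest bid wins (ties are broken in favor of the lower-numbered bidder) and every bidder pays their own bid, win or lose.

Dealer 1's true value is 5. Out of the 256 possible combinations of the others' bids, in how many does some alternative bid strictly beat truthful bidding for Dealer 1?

Others bid (5, 5, 5, 6): truth gives -5; bid 6 gives -1 > -5. Violating.
Others bid (5, 5, 6, 5): truth gives -5; bid 6 gives -1 > -5. Violating.
Others bid (5, 5, 6, 6): truth gives -5; bid 6 gives -1 > -5. Violating.
Others bid (5, 6, 5, 5): truth gives -5; bid 6 gives -1 > -5. Violating.
Others bid (5, 5, 5, 5): truth gives 0; no alternative beats it.
Others bid (5, 5, 5, 12): truth gives -5; no alternative beats it.
(Checking all 256 profiles: 15 have a profitable deviation, 241 do not.)

15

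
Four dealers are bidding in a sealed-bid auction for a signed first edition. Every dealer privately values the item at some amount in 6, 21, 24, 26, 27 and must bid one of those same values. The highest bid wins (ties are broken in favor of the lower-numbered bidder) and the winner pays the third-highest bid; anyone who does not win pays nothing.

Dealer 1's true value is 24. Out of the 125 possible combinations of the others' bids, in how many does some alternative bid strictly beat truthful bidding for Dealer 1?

24

Others bid (6, 6, 26): truth gives 0; bid 26 gives 18 > 0. Violating.
Others bid (6, 6, 27): truth gives 0; bid 27 gives 18 > 0. Violating.
Others bid (6, 21, 26): truth gives 0; bid 26 gives 3 > 0. Violating.
Others bid (6, 21, 27): truth gives 0; bid 27 gives 3 > 0. Violating.
Others bid (6, 6, 6): truth gives 18; no alternative beats it.
Others bid (6, 6, 21): truth gives 18; no alternative beats it.
(Checking all 125 profiles: 24 have a profitable deviation, 101 do not.)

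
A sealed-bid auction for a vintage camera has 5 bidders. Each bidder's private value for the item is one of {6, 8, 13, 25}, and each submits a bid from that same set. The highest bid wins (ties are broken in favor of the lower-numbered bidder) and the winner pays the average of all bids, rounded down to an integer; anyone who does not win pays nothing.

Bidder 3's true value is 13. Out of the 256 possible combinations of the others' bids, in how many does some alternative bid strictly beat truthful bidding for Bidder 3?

25

Others bid (6, 6, 6, 6): truth gives 6; bid 8 gives 7 > 6. Violating.
Others bid (6, 6, 6, 8): truth gives 6; bid 8 gives 7 > 6. Violating.
Others bid (6, 6, 8, 6): truth gives 6; bid 8 gives 7 > 6. Violating.
Others bid (6, 6, 8, 8): truth gives 5; bid 8 gives 6 > 5. Violating.
Others bid (6, 6, 6, 13): truth gives 5; no alternative beats it.
Others bid (6, 6, 6, 25): truth gives 0; no alternative beats it.
(Checking all 256 profiles: 25 have a profitable deviation, 231 do not.)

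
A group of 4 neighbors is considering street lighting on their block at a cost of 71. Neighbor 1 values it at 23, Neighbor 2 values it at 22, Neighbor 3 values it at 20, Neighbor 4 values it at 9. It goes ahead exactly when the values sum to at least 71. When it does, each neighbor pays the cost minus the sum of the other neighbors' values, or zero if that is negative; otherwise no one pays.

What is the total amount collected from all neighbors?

62

Total value 74 ≥ cost 71, so it is built.
Neighbor 1: others sum to 51; max(0, 71 - 51) = 20.
Neighbor 2: others sum to 52; max(0, 71 - 52) = 19.
Neighbor 3: others sum to 54; max(0, 71 - 54) = 17.
Neighbor 4: others sum to 65; max(0, 71 - 65) = 6.
Total collected = 20 + 19 + 17 + 6 = 62.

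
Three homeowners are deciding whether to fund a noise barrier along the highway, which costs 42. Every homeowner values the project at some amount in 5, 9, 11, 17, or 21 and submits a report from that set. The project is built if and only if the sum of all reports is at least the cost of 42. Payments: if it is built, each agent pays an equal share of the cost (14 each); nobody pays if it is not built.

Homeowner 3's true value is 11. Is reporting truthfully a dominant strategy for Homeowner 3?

No

Consider the case where Homeowner 1 reports 11 and Homeowner 2 reports 21.
Truthful report 11: project built, pays 14, utility 11 - 14 = -3.
Report 5 instead: project not built, utility 0.
Since 0 > -3, reporting 5 is strictly better here, so truthful reporting is not dominant.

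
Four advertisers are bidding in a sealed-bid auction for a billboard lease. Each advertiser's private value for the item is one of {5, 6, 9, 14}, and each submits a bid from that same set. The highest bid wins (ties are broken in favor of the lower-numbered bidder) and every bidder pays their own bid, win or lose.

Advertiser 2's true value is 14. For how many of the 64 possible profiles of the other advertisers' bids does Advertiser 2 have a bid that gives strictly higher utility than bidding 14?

Others bid (5, 5, 5): truth gives 0; bid 6 gives 8 > 0. Violating.
Others bid (5, 5, 6): truth gives 0; bid 6 gives 8 > 0. Violating.
Others bid (5, 5, 9): truth gives 0; bid 9 gives 5 > 0. Violating.
Others bid (5, 6, 5): truth gives 0; bid 6 gives 8 > 0. Violating.
Others bid (5, 5, 14): truth gives 0; no alternative beats it.
Others bid (5, 6, 14): truth gives 0; no alternative beats it.
(Checking all 64 profiles: 34 have a profitable deviation, 30 do not.)

34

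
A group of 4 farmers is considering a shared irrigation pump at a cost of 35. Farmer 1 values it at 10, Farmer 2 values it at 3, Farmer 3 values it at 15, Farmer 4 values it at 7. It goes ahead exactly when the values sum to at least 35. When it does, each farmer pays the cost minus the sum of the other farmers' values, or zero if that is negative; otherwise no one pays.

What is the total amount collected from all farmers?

Total value 35 ≥ cost 35, so it is built.
Farmer 1: others sum to 25; max(0, 35 - 25) = 10.
Farmer 2: others sum to 32; max(0, 35 - 32) = 3.
Farmer 3: others sum to 20; max(0, 35 - 20) = 15.
Farmer 4: others sum to 28; max(0, 35 - 28) = 7.
Total collected = 10 + 3 + 15 + 7 = 35.

35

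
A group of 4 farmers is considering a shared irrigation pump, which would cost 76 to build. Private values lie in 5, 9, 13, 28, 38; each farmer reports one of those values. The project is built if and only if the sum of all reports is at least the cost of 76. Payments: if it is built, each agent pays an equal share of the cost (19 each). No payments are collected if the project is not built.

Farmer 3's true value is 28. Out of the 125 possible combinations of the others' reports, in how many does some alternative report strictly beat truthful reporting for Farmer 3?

Others report (5, 5, 28): truth gives 0; report 38 gives 9 > 0. Violating.
Others report (5, 9, 28): truth gives 0; report 38 gives 9 > 0. Violating.
Others report (5, 13, 28): truth gives 0; report 38 gives 9 > 0. Violating.
Others report (5, 28, 5): truth gives 0; report 38 gives 9 > 0. Violating.
Others report (5, 5, 5): truth gives 0; no alternative beats it.
Others report (5, 5, 9): truth gives 0; no alternative beats it.
(Checking all 125 profiles: 19 have a profitable deviation, 106 do not.)

19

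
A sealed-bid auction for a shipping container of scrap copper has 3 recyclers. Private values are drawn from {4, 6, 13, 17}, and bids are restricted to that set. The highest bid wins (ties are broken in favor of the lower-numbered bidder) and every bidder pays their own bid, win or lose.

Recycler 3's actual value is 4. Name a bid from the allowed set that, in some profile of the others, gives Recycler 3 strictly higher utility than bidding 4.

Suppose Recycler 1 bids 4 and Recycler 2 bids 4.
Bid 4: loses but pays 4, utility -4.
Bid 6: wins, pays 6, utility 4 - 6 = -2.
So bidding 6 beats truth here (-2 > -4).

6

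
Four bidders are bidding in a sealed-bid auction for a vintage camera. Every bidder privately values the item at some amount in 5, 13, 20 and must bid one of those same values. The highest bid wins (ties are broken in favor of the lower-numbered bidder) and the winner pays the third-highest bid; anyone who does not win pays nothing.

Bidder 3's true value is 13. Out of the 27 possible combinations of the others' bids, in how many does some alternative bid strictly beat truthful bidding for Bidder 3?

Others bid (5, 5, 20): truth gives 0; bid 20 gives 8 > 0. Violating.
Others bid (5, 13, 5): truth gives 0; bid 20 gives 8 > 0. Violating.
Others bid (13, 5, 5): truth gives 0; bid 20 gives 8 > 0. Violating.
Others bid (5, 5, 5): truth gives 8; no alternative beats it.
Others bid (5, 5, 13): truth gives 8; no alternative beats it.
(Checking all 27 profiles: 3 have a profitable deviation, 24 do not.)

3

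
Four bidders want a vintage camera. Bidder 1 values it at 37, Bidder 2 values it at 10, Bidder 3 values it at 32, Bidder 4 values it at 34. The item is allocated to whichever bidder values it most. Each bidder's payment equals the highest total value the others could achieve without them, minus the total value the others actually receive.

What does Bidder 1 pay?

Bidder 1 has the highest value and receives the item.
Without Bidder 1, the item would go to the next-highest value, 34, so the others could achieve 34.
With Bidder 1 present and winning, the others receive nothing, so their total is 0.
Payment = 34 - 0 = 34.

34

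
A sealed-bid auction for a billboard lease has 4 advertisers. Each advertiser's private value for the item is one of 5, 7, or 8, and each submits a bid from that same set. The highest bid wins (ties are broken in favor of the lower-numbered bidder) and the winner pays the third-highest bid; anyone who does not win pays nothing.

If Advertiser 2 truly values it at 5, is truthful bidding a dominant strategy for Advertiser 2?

Yes

Check each profile of the others' bids and compare truth against every alternative bid.
Others bid (5, 7, 7): truth gives 0, best alternative gives -2.
Others bid (5, 5, 5): truth gives 0, best alternative gives 0.
Others bid (5, 5, 7): truth gives 0, best alternative gives 0.
Others bid (5, 5, 8): truth gives 0, best alternative gives 0.
Others bid (5, 7, 5): truth gives 0, best alternative gives 0.
Others bid (5, 7, 8): truth gives 0, best alternative gives 0.
(Remaining 21 profiles checked similarly; truth is weakly best in each.)
In every case the truthful bid is at least as good as any alternative, so it is a dominant strategy.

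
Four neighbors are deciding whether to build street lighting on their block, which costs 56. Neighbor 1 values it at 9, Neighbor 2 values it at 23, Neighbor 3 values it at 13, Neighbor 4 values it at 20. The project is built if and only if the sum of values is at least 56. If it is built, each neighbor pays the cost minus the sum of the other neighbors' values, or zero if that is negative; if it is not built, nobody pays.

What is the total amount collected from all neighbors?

Total value 65 ≥ cost 56, so it is built.
Neighbor 1: others sum to 56; max(0, 56 - 56) = 0.
Neighbor 2: others sum to 42; max(0, 56 - 42) = 14.
Neighbor 3: others sum to 52; max(0, 56 - 52) = 4.
Neighbor 4: others sum to 45; max(0, 56 - 45) = 11.
Total collected = 0 + 14 + 4 + 11 = 29.

29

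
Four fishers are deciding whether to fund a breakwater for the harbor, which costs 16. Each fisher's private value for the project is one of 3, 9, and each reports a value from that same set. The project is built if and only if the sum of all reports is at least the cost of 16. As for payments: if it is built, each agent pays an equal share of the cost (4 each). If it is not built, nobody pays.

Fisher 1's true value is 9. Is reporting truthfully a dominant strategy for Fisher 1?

Check each profile of the others' reports and compare truth against every alternative report.
Others report (3, 3, 3): truth gives 5, best alternative gives 0.
Others report (3, 3, 9): truth gives 5, best alternative gives 5.
Others report (3, 9, 3): truth gives 5, best alternative gives 5.
Others report (3, 9, 9): truth gives 5, best alternative gives 5.
Others report (9, 3, 3): truth gives 5, best alternative gives 5.
Others report (9, 3, 9): truth gives 5, best alternative gives 5.
(Remaining 2 profiles checked similarly; truth is weakly best in each.)
In every case the truthful report is at least as good as any alternative, so it is a dominant strategy.

Yes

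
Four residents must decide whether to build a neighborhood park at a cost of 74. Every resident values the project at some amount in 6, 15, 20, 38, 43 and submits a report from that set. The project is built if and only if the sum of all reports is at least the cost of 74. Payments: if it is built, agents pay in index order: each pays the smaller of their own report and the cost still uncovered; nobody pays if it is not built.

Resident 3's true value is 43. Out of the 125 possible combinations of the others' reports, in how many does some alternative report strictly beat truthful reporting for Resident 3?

Others report (6, 6, 38): truth gives 0; report 38 gives 5 > 0. Violating.
Others report (6, 6, 43): truth gives 0; report 20 gives 23 > 0. Violating.
Others report (6, 15, 15): truth gives 0; report 38 gives 5 > 0. Violating.
Others report (6, 15, 20): truth gives 0; report 38 gives 5 > 0. Violating.
Others report (6, 6, 6): truth gives 0; no alternative beats it.
Others report (6, 6, 15): truth gives 0; no alternative beats it.
(Checking all 125 profiles: 95 have a profitable deviation, 30 do not.)

95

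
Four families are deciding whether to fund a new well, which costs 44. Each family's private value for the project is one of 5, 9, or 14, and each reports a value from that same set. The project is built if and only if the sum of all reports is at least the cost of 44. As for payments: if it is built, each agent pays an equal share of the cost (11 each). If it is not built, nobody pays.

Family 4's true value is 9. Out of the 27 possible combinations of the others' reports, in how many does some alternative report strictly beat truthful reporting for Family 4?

3

Others report (9, 14, 14): truth gives -2; report 5 gives 0 > -2. Violating.
Others report (14, 9, 14): truth gives -2; report 5 gives 0 > -2. Violating.
Others report (14, 14, 9): truth gives -2; report 5 gives 0 > -2. Violating.
Others report (5, 5, 5): truth gives 0; no alternative beats it.
Others report (5, 5, 9): truth gives 0; no alternative beats it.
(Checking all 27 profiles: 3 have a profitable deviation, 24 do not.)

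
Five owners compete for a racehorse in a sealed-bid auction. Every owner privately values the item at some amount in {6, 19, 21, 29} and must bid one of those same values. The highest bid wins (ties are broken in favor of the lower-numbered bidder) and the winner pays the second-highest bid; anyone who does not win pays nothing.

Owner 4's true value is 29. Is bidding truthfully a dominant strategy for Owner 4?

Yes

Check each profile of the others' bids and compare truth against every alternative bid.
Others bid (6, 6, 21, 6): truth gives 8, best alternative gives 0.
Others bid (6, 6, 21, 19): truth gives 8, best alternative gives 0.
Others bid (6, 6, 21, 21): truth gives 8, best alternative gives 0.
Others bid (6, 19, 21, 6): truth gives 8, best alternative gives 0.
Others bid (6, 19, 21, 19): truth gives 8, best alternative gives 0.
Others bid (6, 19, 21, 21): truth gives 8, best alternative gives 0.
(Remaining 250 profiles checked similarly; truth is weakly best in each.)
In every case the truthful bid is at least as good as any alternative, so it is a dominant strategy.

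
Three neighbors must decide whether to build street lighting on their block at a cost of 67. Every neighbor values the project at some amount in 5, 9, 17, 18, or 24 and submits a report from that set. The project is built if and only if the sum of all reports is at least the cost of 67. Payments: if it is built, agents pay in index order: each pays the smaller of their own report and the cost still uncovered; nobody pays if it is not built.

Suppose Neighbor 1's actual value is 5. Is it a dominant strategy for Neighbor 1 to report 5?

Check each profile of the others' reports and compare truth against every alternative report.
Others report (5, 5): truth gives 0, best alternative gives 0.
Others report (5, 9): truth gives 0, best alternative gives 0.
Others report (5, 17): truth gives 0, best alternative gives 0.
Others report (5, 18): truth gives 0, best alternative gives 0.
Others report (5, 24): truth gives 0, best alternative gives 0.
Others report (9, 5): truth gives 0, best alternative gives 0.
(Remaining 19 profiles checked similarly; truth is weakly best in each.)
In every case the truthful report is at least as good as any alternative, so it is a dominant strategy.

Yes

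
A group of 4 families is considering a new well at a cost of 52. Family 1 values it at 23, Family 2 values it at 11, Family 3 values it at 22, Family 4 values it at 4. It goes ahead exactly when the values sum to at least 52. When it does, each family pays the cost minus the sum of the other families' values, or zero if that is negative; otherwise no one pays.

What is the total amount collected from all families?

Total value 60 ≥ cost 52, so it is built.
Family 1: others sum to 37; max(0, 52 - 37) = 15.
Family 2: others sum to 49; max(0, 52 - 49) = 3.
Family 3: others sum to 38; max(0, 52 - 38) = 14.
Family 4: others sum to 56; max(0, 52 - 56) = 0.
Total collected = 15 + 3 + 14 + 0 = 32.

32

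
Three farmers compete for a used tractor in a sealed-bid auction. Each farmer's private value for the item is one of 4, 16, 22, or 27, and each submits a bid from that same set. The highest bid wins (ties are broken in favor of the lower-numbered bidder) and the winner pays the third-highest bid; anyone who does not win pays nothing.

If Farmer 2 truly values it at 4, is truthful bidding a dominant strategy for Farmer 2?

Yes

Check each profile of the others' bids and compare truth against every alternative bid.
Others bid (4, 4): truth gives 0, best alternative gives 0.
Others bid (4, 16): truth gives 0, best alternative gives 0.
Others bid (4, 22): truth gives 0, best alternative gives 0.
Others bid (4, 27): truth gives 0, best alternative gives 0.
Others bid (16, 4): truth gives 0, best alternative gives 0.
Others bid (16, 16): truth gives 0, best alternative gives 0.
(Remaining 10 profiles checked similarly; truth is weakly best in each.)
In every case the truthful bid is at least as good as any alternative, so it is a dominant strategy.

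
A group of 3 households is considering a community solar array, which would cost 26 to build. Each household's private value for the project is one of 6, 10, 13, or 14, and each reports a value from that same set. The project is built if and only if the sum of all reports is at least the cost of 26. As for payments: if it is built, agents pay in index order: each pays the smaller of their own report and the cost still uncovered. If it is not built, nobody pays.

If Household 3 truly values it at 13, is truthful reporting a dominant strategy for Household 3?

Check each profile of the others' reports and compare truth against every alternative report.
Others report (13, 13): truth gives 13, best alternative gives 13.
Others report (13, 14): truth gives 13, best alternative gives 13.
Others report (14, 13): truth gives 13, best alternative gives 13.
Others report (14, 14): truth gives 13, best alternative gives 13.
Others report (10, 14): truth gives 11, best alternative gives 11.
Others report (14, 10): truth gives 11, best alternative gives 11.
(Remaining 10 profiles checked similarly; truth is weakly best in each.)
In every case the truthful report is at least as good as any alternative, so it is a dominant strategy.

Yes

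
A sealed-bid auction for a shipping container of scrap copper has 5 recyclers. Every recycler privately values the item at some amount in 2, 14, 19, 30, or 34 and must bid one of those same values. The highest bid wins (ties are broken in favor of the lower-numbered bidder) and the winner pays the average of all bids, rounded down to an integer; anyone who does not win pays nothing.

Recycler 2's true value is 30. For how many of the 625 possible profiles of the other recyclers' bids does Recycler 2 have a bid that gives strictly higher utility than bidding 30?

Others bid (2, 2, 2, 2): truth gives 23; bid 14 gives 26 > 23. Violating.
Others bid (2, 2, 2, 14): truth gives 20; bid 14 gives 24 > 20. Violating.
Others bid (2, 2, 2, 19): truth gives 19; bid 19 gives 22 > 19. Violating.
Others bid (2, 2, 2, 34): truth gives 0; bid 34 gives 16 > 0. Violating.
Others bid (2, 2, 2, 30): truth gives 17; no alternative beats it.
Others bid (2, 2, 14, 30): truth gives 15; no alternative beats it.
(Checking all 625 profiles: 346 have a profitable deviation, 279 do not.)

346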